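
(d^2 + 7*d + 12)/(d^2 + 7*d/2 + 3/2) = 2*(d + 4)/(2*d + 1)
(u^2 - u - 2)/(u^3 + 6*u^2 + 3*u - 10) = (u^2 - u - 2)/(u^3 + 6*u^2 + 3*u - 10)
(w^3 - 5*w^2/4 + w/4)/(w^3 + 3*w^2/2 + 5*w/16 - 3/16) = 4*w*(w - 1)/(4*w^2 + 7*w + 3)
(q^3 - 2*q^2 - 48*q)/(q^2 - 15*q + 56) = q*(q + 6)/(q - 7)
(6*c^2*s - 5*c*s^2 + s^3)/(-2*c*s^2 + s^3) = (-3*c + s)/s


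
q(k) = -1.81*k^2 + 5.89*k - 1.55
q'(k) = 5.89 - 3.62*k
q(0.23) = -0.29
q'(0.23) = 5.06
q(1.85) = 3.15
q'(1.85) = -0.81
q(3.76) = -4.99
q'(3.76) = -7.72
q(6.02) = -31.69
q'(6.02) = -15.90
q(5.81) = -28.43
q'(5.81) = -15.14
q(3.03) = -0.32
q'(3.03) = -5.08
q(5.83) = -28.73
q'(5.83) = -15.21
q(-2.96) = -34.84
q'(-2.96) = 16.61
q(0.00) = -1.55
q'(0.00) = 5.89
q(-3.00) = -35.51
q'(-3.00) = 16.75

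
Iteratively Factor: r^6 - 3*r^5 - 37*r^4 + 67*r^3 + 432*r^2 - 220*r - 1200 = (r - 5)*(r^5 + 2*r^4 - 27*r^3 - 68*r^2 + 92*r + 240) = (r - 5)*(r - 2)*(r^4 + 4*r^3 - 19*r^2 - 106*r - 120) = (r - 5)^2*(r - 2)*(r^3 + 9*r^2 + 26*r + 24) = (r - 5)^2*(r - 2)*(r + 3)*(r^2 + 6*r + 8) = (r - 5)^2*(r - 2)*(r + 2)*(r + 3)*(r + 4)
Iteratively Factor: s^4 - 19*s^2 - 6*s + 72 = (s - 4)*(s^3 + 4*s^2 - 3*s - 18) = (s - 4)*(s - 2)*(s^2 + 6*s + 9) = (s - 4)*(s - 2)*(s + 3)*(s + 3)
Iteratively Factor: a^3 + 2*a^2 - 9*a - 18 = (a + 2)*(a^2 - 9) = (a + 2)*(a + 3)*(a - 3)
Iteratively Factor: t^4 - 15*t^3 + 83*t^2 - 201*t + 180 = (t - 5)*(t^3 - 10*t^2 + 33*t - 36) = (t - 5)*(t - 3)*(t^2 - 7*t + 12) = (t - 5)*(t - 4)*(t - 3)*(t - 3)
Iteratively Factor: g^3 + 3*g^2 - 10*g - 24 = (g + 2)*(g^2 + g - 12) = (g - 3)*(g + 2)*(g + 4)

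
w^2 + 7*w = w*(w + 7)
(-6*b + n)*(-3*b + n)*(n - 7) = 18*b^2*n - 126*b^2 - 9*b*n^2 + 63*b*n + n^3 - 7*n^2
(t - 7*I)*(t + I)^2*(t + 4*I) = t^4 - I*t^3 + 33*t^2 + 59*I*t - 28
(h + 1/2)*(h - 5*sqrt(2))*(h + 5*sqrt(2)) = h^3 + h^2/2 - 50*h - 25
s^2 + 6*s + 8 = (s + 2)*(s + 4)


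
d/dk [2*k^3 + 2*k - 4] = 6*k^2 + 2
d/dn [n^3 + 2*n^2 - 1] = n*(3*n + 4)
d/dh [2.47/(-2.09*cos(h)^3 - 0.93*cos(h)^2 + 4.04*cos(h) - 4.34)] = (-15.4869*cos(h)^2 - 4.5942*cos(h) + 9.9788)*sin(h)/(2.09*cos(h)^3 + 0.93*cos(h)^2 - 4.04*cos(h) + 4.34)^2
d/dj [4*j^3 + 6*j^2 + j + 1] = 12*j^2 + 12*j + 1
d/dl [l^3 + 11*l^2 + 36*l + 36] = 3*l^2 + 22*l + 36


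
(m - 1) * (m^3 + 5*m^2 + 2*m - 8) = m^4 + 4*m^3 - 3*m^2 - 10*m + 8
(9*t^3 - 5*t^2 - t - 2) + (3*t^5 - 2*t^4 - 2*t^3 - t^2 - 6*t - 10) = 3*t^5 - 2*t^4 + 7*t^3 - 6*t^2 - 7*t - 12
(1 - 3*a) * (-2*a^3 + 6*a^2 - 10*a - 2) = 6*a^4 - 20*a^3 + 36*a^2 - 4*a - 2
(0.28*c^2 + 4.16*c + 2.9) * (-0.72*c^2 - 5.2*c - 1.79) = -0.2016*c^4 - 4.4512*c^3 - 24.2212*c^2 - 22.5264*c - 5.191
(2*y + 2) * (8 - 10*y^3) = -20*y^4 - 20*y^3 + 16*y + 16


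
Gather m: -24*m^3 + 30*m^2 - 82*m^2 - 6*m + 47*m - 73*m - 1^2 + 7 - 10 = -24*m^3 - 52*m^2 - 32*m - 4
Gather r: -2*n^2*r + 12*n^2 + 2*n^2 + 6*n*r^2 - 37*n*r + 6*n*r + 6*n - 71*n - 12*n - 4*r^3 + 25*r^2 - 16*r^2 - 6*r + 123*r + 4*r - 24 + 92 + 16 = 14*n^2 - 77*n - 4*r^3 + r^2*(6*n + 9) + r*(-2*n^2 - 31*n + 121) + 84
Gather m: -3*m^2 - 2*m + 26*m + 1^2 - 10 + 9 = -3*m^2 + 24*m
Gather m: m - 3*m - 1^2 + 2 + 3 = 4 - 2*m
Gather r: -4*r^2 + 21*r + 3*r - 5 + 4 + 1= -4*r^2 + 24*r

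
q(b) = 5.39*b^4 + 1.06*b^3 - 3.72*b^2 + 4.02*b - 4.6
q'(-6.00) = -4493.82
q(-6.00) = 6593.84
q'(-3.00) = -527.16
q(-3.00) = 357.83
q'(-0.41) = 6.12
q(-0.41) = -6.79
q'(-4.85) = -2344.75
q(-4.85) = 2749.80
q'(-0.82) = 0.37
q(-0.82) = -8.55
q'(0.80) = 11.14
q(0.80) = -1.01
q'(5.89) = 4476.01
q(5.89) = 6593.71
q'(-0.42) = 6.11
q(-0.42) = -6.86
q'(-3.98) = -1275.24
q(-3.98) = 1206.10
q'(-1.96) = -131.52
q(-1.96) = 44.79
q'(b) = 21.56*b^3 + 3.18*b^2 - 7.44*b + 4.02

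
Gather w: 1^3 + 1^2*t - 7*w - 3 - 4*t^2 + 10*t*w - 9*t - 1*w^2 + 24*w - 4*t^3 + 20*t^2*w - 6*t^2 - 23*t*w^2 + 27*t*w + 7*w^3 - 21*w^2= -4*t^3 - 10*t^2 - 8*t + 7*w^3 + w^2*(-23*t - 22) + w*(20*t^2 + 37*t + 17) - 2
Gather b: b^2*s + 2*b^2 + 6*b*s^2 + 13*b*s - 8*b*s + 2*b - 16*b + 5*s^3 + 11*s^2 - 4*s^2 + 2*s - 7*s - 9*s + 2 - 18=b^2*(s + 2) + b*(6*s^2 + 5*s - 14) + 5*s^3 + 7*s^2 - 14*s - 16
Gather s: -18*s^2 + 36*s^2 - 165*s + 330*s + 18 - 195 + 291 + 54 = 18*s^2 + 165*s + 168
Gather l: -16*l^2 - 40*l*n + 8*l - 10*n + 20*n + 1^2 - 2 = -16*l^2 + l*(8 - 40*n) + 10*n - 1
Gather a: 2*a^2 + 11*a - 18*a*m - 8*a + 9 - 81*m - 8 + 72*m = 2*a^2 + a*(3 - 18*m) - 9*m + 1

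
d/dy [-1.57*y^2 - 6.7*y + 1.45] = -3.14*y - 6.7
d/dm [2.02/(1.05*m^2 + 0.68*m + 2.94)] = (-4.242*m - 1.3736)/(1.05*m^2 + 0.68*m + 2.94)^2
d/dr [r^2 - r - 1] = 2*r - 1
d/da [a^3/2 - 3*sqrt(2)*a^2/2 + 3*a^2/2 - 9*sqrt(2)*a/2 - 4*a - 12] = 3*a^2/2 - 3*sqrt(2)*a + 3*a - 9*sqrt(2)/2 - 4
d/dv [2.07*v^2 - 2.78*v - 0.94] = 4.14*v - 2.78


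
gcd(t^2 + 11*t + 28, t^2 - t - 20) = t + 4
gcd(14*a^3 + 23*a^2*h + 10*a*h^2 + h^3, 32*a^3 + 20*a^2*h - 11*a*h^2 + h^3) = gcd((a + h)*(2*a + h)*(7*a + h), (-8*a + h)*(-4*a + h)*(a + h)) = a + h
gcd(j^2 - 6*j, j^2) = j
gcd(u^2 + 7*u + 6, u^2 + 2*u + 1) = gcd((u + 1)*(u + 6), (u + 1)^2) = u + 1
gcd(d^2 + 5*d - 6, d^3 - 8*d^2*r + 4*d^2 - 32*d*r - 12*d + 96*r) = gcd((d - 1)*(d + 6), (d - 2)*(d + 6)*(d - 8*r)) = d + 6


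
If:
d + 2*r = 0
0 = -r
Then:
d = 0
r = 0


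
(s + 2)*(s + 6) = s^2 + 8*s + 12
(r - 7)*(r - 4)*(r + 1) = r^3 - 10*r^2 + 17*r + 28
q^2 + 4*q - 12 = (q - 2)*(q + 6)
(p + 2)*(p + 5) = p^2 + 7*p + 10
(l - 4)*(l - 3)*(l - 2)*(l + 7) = l^4 - 2*l^3 - 37*l^2 + 158*l - 168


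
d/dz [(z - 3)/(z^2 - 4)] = (z^2 - 2*z*(z - 3) - 4)/(z^2 - 4)^2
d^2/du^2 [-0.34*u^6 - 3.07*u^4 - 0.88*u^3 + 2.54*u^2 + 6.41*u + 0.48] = -10.2*u^4 - 36.84*u^2 - 5.28*u + 5.08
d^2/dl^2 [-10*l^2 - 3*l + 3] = -20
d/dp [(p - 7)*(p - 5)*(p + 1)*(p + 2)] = 4*p^3 - 27*p^2 + 2*p + 81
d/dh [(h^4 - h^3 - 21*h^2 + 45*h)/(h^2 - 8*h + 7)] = (2*h^5 - 25*h^4 + 44*h^3 + 102*h^2 - 294*h + 315)/(h^4 - 16*h^3 + 78*h^2 - 112*h + 49)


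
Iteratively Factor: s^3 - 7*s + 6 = (s + 3)*(s^2 - 3*s + 2) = (s - 1)*(s + 3)*(s - 2)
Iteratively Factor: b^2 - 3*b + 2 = (b - 2)*(b - 1)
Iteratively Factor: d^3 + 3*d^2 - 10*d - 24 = (d - 3)*(d^2 + 6*d + 8) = (d - 3)*(d + 2)*(d + 4)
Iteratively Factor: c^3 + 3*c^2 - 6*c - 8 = (c + 4)*(c^2 - c - 2) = (c - 2)*(c + 4)*(c + 1)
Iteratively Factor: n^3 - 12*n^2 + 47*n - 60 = (n - 3)*(n^2 - 9*n + 20) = (n - 4)*(n - 3)*(n - 5)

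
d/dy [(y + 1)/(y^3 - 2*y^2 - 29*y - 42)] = (y^3 - 2*y^2 - 29*y + (y + 1)*(-3*y^2 + 4*y + 29) - 42)/(-y^3 + 2*y^2 + 29*y + 42)^2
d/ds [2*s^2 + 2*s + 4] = 4*s + 2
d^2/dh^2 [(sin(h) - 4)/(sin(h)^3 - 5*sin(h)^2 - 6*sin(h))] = (-4*sin(h)^3 + 55*sin(h)^2 - 318*sin(h) + 622 + 120/sin(h) - 432/sin(h)^2 - 288/sin(h)^3)/((sin(h) - 6)^3*(sin(h) + 1)^2)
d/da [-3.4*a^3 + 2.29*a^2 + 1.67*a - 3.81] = -10.2*a^2 + 4.58*a + 1.67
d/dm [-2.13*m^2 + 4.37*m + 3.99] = 4.37 - 4.26*m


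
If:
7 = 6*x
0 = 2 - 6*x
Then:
No Solution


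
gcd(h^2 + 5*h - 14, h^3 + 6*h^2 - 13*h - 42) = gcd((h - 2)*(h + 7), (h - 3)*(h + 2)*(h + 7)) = h + 7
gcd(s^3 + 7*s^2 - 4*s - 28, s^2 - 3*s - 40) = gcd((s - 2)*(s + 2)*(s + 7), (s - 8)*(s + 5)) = 1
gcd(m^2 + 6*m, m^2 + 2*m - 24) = m + 6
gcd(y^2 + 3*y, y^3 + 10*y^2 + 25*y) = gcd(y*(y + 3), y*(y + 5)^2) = y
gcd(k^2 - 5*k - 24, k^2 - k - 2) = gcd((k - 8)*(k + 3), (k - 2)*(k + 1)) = 1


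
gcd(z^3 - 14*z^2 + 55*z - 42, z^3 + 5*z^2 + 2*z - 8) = z - 1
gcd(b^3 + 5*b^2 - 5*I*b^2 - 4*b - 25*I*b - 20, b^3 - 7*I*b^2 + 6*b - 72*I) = b - 4*I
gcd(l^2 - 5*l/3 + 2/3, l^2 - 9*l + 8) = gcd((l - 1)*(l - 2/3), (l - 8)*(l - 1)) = l - 1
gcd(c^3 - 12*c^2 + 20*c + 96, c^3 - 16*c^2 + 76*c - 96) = c^2 - 14*c + 48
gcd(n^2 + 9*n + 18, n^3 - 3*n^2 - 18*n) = n + 3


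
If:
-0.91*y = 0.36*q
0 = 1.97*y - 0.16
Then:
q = -0.21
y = 0.08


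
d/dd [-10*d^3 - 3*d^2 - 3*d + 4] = -30*d^2 - 6*d - 3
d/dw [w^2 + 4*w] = 2*w + 4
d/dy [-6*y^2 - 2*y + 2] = -12*y - 2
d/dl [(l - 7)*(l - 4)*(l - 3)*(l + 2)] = 4*l^3 - 36*l^2 + 66*l + 38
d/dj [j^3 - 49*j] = 3*j^2 - 49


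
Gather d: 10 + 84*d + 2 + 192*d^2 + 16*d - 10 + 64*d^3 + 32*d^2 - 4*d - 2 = 64*d^3 + 224*d^2 + 96*d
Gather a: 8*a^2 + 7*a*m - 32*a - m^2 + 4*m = 8*a^2 + a*(7*m - 32) - m^2 + 4*m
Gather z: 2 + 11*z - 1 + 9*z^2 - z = 9*z^2 + 10*z + 1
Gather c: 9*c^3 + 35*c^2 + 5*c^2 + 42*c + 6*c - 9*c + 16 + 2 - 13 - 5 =9*c^3 + 40*c^2 + 39*c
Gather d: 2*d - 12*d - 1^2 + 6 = 5 - 10*d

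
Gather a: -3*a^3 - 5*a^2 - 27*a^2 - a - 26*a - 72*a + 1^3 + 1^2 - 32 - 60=-3*a^3 - 32*a^2 - 99*a - 90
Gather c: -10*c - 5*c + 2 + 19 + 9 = 30 - 15*c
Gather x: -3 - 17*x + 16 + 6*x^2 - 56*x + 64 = 6*x^2 - 73*x + 77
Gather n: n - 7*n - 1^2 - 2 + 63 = 60 - 6*n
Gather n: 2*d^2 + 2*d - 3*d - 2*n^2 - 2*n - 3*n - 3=2*d^2 - d - 2*n^2 - 5*n - 3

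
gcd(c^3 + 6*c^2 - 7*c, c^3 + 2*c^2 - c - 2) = c - 1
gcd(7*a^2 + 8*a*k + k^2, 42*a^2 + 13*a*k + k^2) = 7*a + k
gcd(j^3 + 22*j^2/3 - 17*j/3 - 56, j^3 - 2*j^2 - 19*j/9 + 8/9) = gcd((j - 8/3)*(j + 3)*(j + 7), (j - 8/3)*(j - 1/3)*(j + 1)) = j - 8/3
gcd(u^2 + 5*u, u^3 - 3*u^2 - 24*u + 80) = u + 5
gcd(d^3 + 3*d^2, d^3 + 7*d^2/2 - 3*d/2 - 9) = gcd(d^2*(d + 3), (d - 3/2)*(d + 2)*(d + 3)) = d + 3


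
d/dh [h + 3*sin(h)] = 3*cos(h) + 1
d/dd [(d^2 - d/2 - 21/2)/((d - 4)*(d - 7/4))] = 14*(-6*d^2 + 40*d - 73)/(16*d^4 - 184*d^3 + 753*d^2 - 1288*d + 784)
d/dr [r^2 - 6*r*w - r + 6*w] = 2*r - 6*w - 1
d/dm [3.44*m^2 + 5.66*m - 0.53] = 6.88*m + 5.66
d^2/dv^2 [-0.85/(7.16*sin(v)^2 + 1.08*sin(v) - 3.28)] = (174.30304*sin(v)^4 + 19.71864*sin(v)^3 - 180.6148*sin(v)^2 - 36.42624*sin(v) - 41.90704)/(7.16*sin(v)^2 + 1.08*sin(v) - 3.28)^3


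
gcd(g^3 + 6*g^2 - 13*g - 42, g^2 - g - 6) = g^2 - g - 6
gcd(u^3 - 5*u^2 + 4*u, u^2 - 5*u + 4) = u^2 - 5*u + 4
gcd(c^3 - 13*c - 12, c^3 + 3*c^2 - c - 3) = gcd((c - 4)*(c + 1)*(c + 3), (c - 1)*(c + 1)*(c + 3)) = c^2 + 4*c + 3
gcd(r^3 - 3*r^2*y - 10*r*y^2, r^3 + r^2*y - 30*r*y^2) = -r^2 + 5*r*y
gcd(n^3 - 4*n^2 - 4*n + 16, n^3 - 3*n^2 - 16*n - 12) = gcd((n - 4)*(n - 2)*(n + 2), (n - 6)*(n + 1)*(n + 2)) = n + 2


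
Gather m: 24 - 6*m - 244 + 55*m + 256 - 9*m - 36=40*m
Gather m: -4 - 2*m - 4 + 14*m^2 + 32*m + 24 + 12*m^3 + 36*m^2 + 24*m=12*m^3 + 50*m^2 + 54*m + 16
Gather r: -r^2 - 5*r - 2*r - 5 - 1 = -r^2 - 7*r - 6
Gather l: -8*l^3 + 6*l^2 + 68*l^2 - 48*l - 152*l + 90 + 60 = -8*l^3 + 74*l^2 - 200*l + 150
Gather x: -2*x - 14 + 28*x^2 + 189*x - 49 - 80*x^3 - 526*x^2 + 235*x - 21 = -80*x^3 - 498*x^2 + 422*x - 84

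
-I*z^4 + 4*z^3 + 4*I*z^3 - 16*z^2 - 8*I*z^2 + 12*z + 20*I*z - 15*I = (z - 3)*(z - I)*(z + 5*I)*(-I*z + I)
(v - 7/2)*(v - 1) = v^2 - 9*v/2 + 7/2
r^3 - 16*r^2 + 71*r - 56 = (r - 8)*(r - 7)*(r - 1)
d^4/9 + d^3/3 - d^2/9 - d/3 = d*(d/3 + 1/3)*(d/3 + 1)*(d - 1)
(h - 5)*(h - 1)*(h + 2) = h^3 - 4*h^2 - 7*h + 10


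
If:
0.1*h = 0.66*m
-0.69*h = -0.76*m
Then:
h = 0.00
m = 0.00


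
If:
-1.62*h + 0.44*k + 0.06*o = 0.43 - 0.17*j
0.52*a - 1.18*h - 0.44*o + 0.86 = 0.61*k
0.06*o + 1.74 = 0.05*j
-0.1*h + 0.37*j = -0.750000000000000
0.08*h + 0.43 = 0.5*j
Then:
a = 152.68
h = 26.18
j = 5.05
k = 98.80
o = -24.79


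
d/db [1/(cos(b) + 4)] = sin(b)/(cos(b) + 4)^2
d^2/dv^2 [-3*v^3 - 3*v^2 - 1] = -18*v - 6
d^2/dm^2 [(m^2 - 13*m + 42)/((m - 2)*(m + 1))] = 24*(-m^3 + 11*m^2 - 17*m + 13)/(m^6 - 3*m^5 - 3*m^4 + 11*m^3 + 6*m^2 - 12*m - 8)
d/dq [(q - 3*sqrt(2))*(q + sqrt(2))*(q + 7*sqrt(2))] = 3*q^2 + 10*sqrt(2)*q - 34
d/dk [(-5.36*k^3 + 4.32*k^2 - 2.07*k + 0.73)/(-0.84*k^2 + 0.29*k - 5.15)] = (4.5024*k^4 - 3.1088*k^3 + 82.326*k^2 - 43.2696*k + 10.4488)/(0.7056*k^4 - 0.4872*k^3 + 8.7361*k^2 - 2.987*k + 26.5225)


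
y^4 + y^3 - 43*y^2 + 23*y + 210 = (y - 5)*(y - 3)*(y + 2)*(y + 7)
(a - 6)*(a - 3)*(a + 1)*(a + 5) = a^4 - 3*a^3 - 31*a^2 + 63*a + 90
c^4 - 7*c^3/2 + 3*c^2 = c^2*(c - 2)*(c - 3/2)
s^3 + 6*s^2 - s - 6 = (s - 1)*(s + 1)*(s + 6)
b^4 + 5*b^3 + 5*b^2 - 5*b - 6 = (b - 1)*(b + 1)*(b + 2)*(b + 3)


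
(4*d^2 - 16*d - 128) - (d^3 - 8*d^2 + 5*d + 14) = -d^3 + 12*d^2 - 21*d - 142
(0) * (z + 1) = 0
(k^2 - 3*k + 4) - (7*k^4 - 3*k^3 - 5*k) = -7*k^4 + 3*k^3 + k^2 + 2*k + 4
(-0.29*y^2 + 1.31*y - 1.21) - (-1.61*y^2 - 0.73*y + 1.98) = 1.32*y^2 + 2.04*y - 3.19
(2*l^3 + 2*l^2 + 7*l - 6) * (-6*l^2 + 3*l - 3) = -12*l^5 - 6*l^4 - 42*l^3 + 51*l^2 - 39*l + 18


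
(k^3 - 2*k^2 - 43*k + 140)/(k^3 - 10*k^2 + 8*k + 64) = (k^2 + 2*k - 35)/(k^2 - 6*k - 16)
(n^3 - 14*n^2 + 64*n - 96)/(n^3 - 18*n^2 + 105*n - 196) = (n^2 - 10*n + 24)/(n^2 - 14*n + 49)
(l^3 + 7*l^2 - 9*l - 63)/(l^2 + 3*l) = l + 4 - 21/l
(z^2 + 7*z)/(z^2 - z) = (z + 7)/(z - 1)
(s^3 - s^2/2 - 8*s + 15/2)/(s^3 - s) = (2*s^2 + s - 15)/(2*s*(s + 1))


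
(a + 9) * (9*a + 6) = 9*a^2 + 87*a + 54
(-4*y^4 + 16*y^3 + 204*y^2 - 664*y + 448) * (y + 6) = -4*y^5 - 8*y^4 + 300*y^3 + 560*y^2 - 3536*y + 2688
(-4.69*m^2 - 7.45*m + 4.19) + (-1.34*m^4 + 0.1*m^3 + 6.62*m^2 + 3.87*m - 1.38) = -1.34*m^4 + 0.1*m^3 + 1.93*m^2 - 3.58*m + 2.81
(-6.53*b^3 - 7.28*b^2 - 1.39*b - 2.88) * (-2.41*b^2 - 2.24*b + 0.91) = 15.7373*b^5 + 32.172*b^4 + 13.7148*b^3 + 3.4296*b^2 + 5.1863*b - 2.6208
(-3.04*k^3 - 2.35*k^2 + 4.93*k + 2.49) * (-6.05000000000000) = 18.392*k^3 + 14.2175*k^2 - 29.8265*k - 15.0645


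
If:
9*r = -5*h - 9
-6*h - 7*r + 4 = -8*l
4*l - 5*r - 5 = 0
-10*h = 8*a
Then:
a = -165/92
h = 33/23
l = -275/276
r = -124/69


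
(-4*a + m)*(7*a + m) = -28*a^2 + 3*a*m + m^2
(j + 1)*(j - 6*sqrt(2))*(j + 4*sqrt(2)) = j^3 - 2*sqrt(2)*j^2 + j^2 - 48*j - 2*sqrt(2)*j - 48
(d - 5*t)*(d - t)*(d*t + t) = d^3*t - 6*d^2*t^2 + d^2*t + 5*d*t^3 - 6*d*t^2 + 5*t^3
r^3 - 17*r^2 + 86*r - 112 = (r - 8)*(r - 7)*(r - 2)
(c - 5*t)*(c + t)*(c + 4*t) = c^3 - 21*c*t^2 - 20*t^3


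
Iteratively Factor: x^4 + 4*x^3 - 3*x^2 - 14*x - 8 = (x + 1)*(x^3 + 3*x^2 - 6*x - 8) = (x - 2)*(x + 1)*(x^2 + 5*x + 4) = (x - 2)*(x + 1)*(x + 4)*(x + 1)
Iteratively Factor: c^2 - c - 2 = (c - 2)*(c + 1)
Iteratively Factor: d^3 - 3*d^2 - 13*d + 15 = (d - 5)*(d^2 + 2*d - 3) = (d - 5)*(d - 1)*(d + 3)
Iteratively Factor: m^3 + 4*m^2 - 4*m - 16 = (m + 2)*(m^2 + 2*m - 8) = (m - 2)*(m + 2)*(m + 4)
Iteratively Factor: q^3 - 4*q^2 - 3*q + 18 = (q - 3)*(q^2 - q - 6) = (q - 3)*(q + 2)*(q - 3)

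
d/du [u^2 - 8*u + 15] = 2*u - 8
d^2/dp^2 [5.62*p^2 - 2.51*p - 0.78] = 11.2400000000000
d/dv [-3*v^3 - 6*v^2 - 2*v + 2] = -9*v^2 - 12*v - 2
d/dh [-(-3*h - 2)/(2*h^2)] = (-3*h - 4)/(2*h^3)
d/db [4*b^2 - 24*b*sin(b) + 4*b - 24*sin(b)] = -24*b*cos(b) + 8*b - 24*sqrt(2)*sin(b + pi/4) + 4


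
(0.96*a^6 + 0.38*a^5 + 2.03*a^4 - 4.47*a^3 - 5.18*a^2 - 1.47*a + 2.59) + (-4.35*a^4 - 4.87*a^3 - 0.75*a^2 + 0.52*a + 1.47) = 0.96*a^6 + 0.38*a^5 - 2.32*a^4 - 9.34*a^3 - 5.93*a^2 - 0.95*a + 4.06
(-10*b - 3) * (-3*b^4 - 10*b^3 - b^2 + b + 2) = 30*b^5 + 109*b^4 + 40*b^3 - 7*b^2 - 23*b - 6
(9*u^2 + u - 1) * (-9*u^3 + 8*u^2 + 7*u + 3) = -81*u^5 + 63*u^4 + 80*u^3 + 26*u^2 - 4*u - 3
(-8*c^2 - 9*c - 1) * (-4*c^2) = 32*c^4 + 36*c^3 + 4*c^2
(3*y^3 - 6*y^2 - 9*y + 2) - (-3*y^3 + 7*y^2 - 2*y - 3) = 6*y^3 - 13*y^2 - 7*y + 5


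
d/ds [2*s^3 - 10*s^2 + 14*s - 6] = 6*s^2 - 20*s + 14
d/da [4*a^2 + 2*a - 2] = 8*a + 2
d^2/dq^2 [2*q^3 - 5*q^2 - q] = 12*q - 10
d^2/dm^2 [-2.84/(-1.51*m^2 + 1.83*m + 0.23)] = (12.950968*m^2 - 15.695544*m - 2.84*(3.02*m - 1.83)*(6.04*m - 3.66) - 1.972664)/(-1.51*m^2 + 1.83*m + 0.23)^3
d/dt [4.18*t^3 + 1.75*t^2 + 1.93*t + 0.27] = 12.54*t^2 + 3.5*t + 1.93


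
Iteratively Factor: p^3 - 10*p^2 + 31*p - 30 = (p - 3)*(p^2 - 7*p + 10) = (p - 3)*(p - 2)*(p - 5)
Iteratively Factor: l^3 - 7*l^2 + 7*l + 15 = (l - 3)*(l^2 - 4*l - 5) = (l - 3)*(l + 1)*(l - 5)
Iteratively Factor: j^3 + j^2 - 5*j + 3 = (j - 1)*(j^2 + 2*j - 3) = (j - 1)*(j + 3)*(j - 1)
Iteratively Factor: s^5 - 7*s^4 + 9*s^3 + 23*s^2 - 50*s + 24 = (s - 3)*(s^4 - 4*s^3 - 3*s^2 + 14*s - 8) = (s - 3)*(s - 1)*(s^3 - 3*s^2 - 6*s + 8) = (s - 3)*(s - 1)^2*(s^2 - 2*s - 8) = (s - 4)*(s - 3)*(s - 1)^2*(s + 2)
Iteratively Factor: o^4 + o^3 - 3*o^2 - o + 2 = (o - 1)*(o^3 + 2*o^2 - o - 2) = (o - 1)^2*(o^2 + 3*o + 2) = (o - 1)^2*(o + 1)*(o + 2)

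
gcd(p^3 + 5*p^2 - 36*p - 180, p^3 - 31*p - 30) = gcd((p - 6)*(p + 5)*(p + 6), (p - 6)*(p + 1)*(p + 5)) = p^2 - p - 30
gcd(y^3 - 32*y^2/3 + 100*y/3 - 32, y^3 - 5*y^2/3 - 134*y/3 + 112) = y^2 - 26*y/3 + 16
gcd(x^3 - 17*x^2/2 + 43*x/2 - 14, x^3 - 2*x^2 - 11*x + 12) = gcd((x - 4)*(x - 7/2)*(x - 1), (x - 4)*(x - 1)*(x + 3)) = x^2 - 5*x + 4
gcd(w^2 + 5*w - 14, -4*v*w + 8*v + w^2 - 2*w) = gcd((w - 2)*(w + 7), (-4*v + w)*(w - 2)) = w - 2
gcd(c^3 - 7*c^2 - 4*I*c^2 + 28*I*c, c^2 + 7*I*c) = c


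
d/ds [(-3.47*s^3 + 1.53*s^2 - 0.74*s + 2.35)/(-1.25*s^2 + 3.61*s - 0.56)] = (4.3375*s^4 - 25.0534*s^3 + 10.4279*s^2 + 4.1614*s - 8.0691)/(1.5625*s^4 - 9.025*s^3 + 14.4321*s^2 - 4.0432*s + 0.3136)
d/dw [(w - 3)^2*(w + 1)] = (w - 3)*(3*w - 1)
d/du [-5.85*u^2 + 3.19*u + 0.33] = 3.19 - 11.7*u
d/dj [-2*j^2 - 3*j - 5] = -4*j - 3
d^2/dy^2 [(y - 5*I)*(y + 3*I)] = 2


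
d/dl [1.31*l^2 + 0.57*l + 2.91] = 2.62*l + 0.57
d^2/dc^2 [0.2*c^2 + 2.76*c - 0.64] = 0.400000000000000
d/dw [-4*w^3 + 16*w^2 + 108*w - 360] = -12*w^2 + 32*w + 108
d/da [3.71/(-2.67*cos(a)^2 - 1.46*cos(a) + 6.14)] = -(19.8114*cos(a) + 5.4166)*sin(a)/(2.67*cos(a)^2 + 1.46*cos(a) - 6.14)^2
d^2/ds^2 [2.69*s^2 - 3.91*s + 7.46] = 5.38000000000000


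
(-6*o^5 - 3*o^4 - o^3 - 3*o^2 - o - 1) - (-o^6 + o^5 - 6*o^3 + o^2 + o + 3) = o^6 - 7*o^5 - 3*o^4 + 5*o^3 - 4*o^2 - 2*o - 4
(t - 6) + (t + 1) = 2*t - 5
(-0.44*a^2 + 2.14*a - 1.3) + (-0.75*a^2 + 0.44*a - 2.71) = -1.19*a^2 + 2.58*a - 4.01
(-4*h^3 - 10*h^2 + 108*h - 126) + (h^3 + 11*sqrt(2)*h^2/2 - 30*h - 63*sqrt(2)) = -3*h^3 - 10*h^2 + 11*sqrt(2)*h^2/2 + 78*h - 126 - 63*sqrt(2)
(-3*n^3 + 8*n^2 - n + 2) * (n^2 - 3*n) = -3*n^5 + 17*n^4 - 25*n^3 + 5*n^2 - 6*n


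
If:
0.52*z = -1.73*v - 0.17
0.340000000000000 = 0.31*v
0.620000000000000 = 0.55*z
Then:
No Solution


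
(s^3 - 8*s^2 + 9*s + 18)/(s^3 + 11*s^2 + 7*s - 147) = (s^2 - 5*s - 6)/(s^2 + 14*s + 49)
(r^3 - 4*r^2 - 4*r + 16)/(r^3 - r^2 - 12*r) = (r^2 - 4)/(r*(r + 3))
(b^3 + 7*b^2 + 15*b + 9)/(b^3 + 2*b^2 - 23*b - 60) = (b^2 + 4*b + 3)/(b^2 - b - 20)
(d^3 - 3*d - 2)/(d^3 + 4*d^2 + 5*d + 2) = (d - 2)/(d + 2)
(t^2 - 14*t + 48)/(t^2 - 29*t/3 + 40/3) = 3*(t - 6)/(3*t - 5)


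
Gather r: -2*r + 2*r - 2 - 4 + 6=0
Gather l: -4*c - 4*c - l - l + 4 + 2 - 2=-8*c - 2*l + 4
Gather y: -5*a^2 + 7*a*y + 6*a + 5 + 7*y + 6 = -5*a^2 + 6*a + y*(7*a + 7) + 11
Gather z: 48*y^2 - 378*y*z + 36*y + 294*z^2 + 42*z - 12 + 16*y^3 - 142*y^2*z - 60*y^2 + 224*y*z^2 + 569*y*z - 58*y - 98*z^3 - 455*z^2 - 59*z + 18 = 16*y^3 - 12*y^2 - 22*y - 98*z^3 + z^2*(224*y - 161) + z*(-142*y^2 + 191*y - 17) + 6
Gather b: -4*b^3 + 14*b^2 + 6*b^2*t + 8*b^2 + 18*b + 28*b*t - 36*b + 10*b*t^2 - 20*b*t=-4*b^3 + b^2*(6*t + 22) + b*(10*t^2 + 8*t - 18)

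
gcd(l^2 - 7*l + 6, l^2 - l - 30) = l - 6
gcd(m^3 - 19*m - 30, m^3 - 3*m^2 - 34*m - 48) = m^2 + 5*m + 6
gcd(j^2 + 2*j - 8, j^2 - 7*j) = 1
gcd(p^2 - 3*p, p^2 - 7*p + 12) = p - 3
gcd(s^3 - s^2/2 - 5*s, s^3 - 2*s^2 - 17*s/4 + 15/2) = s^2 - s/2 - 5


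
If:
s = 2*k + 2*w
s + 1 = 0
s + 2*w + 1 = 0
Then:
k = -1/2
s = -1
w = 0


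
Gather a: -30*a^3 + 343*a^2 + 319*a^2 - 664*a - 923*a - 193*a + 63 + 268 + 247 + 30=-30*a^3 + 662*a^2 - 1780*a + 608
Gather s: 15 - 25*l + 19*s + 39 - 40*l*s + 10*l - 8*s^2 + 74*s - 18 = -15*l - 8*s^2 + s*(93 - 40*l) + 36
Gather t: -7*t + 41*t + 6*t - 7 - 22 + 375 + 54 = 40*t + 400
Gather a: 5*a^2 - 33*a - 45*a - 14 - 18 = 5*a^2 - 78*a - 32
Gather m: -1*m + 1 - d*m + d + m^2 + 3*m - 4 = d + m^2 + m*(2 - d) - 3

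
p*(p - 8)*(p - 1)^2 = p^4 - 10*p^3 + 17*p^2 - 8*p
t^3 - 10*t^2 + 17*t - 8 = (t - 8)*(t - 1)^2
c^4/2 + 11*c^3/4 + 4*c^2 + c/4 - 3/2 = (c/2 + 1/2)*(c - 1/2)*(c + 2)*(c + 3)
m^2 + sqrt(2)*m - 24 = (m - 3*sqrt(2))*(m + 4*sqrt(2))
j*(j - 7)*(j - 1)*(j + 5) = j^4 - 3*j^3 - 33*j^2 + 35*j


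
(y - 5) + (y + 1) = 2*y - 4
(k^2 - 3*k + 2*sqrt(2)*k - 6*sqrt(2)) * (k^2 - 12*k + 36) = k^4 - 15*k^3 + 2*sqrt(2)*k^3 - 30*sqrt(2)*k^2 + 72*k^2 - 108*k + 144*sqrt(2)*k - 216*sqrt(2)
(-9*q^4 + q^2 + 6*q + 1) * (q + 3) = -9*q^5 - 27*q^4 + q^3 + 9*q^2 + 19*q + 3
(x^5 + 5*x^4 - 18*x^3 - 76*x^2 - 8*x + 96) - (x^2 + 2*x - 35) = x^5 + 5*x^4 - 18*x^3 - 77*x^2 - 10*x + 131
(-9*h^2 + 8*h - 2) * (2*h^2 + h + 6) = -18*h^4 + 7*h^3 - 50*h^2 + 46*h - 12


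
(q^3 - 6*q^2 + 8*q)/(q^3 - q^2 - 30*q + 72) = q*(q - 2)/(q^2 + 3*q - 18)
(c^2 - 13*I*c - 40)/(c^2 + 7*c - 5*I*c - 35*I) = (c - 8*I)/(c + 7)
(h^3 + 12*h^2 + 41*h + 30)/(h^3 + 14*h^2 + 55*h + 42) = (h + 5)/(h + 7)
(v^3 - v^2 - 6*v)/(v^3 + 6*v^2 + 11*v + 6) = v*(v - 3)/(v^2 + 4*v + 3)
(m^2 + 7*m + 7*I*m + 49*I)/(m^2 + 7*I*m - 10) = (m^2 + 7*m*(1 + I) + 49*I)/(m^2 + 7*I*m - 10)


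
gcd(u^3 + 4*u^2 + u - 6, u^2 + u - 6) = u + 3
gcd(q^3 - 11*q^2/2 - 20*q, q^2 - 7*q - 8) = q - 8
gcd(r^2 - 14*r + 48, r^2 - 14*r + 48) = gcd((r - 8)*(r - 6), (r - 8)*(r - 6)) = r^2 - 14*r + 48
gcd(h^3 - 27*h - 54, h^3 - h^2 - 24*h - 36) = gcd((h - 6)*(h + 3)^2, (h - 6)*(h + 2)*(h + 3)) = h^2 - 3*h - 18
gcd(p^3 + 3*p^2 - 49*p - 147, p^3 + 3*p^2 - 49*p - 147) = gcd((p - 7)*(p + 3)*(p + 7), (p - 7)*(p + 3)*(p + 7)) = p^3 + 3*p^2 - 49*p - 147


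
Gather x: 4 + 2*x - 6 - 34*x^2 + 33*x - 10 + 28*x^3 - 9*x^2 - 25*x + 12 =28*x^3 - 43*x^2 + 10*x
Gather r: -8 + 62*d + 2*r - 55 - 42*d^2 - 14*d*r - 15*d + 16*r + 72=-42*d^2 + 47*d + r*(18 - 14*d) + 9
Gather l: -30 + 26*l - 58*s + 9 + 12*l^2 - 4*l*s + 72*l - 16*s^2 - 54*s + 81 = 12*l^2 + l*(98 - 4*s) - 16*s^2 - 112*s + 60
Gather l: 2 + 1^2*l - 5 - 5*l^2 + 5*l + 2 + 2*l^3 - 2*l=2*l^3 - 5*l^2 + 4*l - 1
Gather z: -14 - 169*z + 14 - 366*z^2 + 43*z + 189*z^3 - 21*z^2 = 189*z^3 - 387*z^2 - 126*z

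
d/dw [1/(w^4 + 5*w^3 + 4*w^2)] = (-4*w^2 - 15*w - 8)/(w^3*(w^2 + 5*w + 4)^2)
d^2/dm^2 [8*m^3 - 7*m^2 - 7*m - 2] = 48*m - 14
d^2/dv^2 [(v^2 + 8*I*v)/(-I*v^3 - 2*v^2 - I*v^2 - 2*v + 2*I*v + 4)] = (2*I*v^6 - 48*v^5 + v^4*(-60 + 108*I) + v^3*(76 + 44*I) + v^2*(24 + 336*I) + v*(384 + 192*I) + 128 - 160*I)/(v^9 + v^8*(3 - 6*I) + v^7*(-15 - 18*I) + v^6*(-47 + 26*I) + v^5*(42 + 90*I) + v^4*(144 - 60*I) + v^3*(-80 - 160*I) + v^2*(-144 + 96*I) + v*(96 + 96*I) - 64*I)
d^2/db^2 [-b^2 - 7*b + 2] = -2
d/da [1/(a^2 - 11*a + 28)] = (11 - 2*a)/(a^2 - 11*a + 28)^2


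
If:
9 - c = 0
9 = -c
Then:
No Solution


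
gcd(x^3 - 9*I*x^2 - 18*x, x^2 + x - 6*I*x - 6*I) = x - 6*I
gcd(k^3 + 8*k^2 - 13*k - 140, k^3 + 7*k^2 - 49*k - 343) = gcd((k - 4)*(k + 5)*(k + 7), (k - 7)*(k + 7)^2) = k + 7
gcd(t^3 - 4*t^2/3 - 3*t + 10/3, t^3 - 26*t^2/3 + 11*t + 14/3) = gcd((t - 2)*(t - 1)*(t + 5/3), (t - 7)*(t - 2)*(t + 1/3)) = t - 2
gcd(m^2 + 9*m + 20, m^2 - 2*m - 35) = m + 5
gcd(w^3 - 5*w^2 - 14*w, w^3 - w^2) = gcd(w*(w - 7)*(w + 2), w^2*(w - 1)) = w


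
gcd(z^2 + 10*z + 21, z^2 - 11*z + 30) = 1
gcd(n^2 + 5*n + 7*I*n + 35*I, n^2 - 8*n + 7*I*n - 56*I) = n + 7*I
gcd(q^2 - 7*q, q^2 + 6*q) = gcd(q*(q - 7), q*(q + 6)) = q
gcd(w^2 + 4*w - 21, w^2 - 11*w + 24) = w - 3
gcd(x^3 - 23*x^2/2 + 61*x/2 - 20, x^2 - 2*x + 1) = x - 1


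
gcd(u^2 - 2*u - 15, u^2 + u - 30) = u - 5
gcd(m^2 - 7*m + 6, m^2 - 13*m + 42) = m - 6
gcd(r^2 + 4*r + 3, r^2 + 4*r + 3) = r^2 + 4*r + 3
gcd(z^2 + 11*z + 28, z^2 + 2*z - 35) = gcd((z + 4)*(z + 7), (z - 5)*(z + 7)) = z + 7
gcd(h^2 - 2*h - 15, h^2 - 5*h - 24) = h + 3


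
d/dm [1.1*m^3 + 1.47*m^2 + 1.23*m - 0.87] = 3.3*m^2 + 2.94*m + 1.23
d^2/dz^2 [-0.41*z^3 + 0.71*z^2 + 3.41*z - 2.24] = 1.42 - 2.46*z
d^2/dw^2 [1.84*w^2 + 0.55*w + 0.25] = 3.68000000000000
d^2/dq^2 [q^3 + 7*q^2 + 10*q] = 6*q + 14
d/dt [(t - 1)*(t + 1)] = 2*t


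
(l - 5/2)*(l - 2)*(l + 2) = l^3 - 5*l^2/2 - 4*l + 10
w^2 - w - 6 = (w - 3)*(w + 2)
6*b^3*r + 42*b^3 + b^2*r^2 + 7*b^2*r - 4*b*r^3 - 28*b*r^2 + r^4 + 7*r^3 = (-3*b + r)*(-2*b + r)*(b + r)*(r + 7)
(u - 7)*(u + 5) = u^2 - 2*u - 35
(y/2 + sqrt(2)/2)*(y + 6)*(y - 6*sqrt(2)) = y^3/2 - 5*sqrt(2)*y^2/2 + 3*y^2 - 15*sqrt(2)*y - 6*y - 36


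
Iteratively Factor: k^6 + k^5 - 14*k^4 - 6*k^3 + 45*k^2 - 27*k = (k - 1)*(k^5 + 2*k^4 - 12*k^3 - 18*k^2 + 27*k) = (k - 1)*(k + 3)*(k^4 - k^3 - 9*k^2 + 9*k) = (k - 1)*(k + 3)^2*(k^3 - 4*k^2 + 3*k) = k*(k - 1)*(k + 3)^2*(k^2 - 4*k + 3) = k*(k - 1)^2*(k + 3)^2*(k - 3)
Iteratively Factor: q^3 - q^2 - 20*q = (q)*(q^2 - q - 20) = q*(q + 4)*(q - 5)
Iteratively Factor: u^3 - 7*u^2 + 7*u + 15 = (u + 1)*(u^2 - 8*u + 15) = (u - 3)*(u + 1)*(u - 5)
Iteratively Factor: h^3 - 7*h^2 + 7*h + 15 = (h - 5)*(h^2 - 2*h - 3) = (h - 5)*(h - 3)*(h + 1)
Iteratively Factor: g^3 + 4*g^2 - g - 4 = (g + 1)*(g^2 + 3*g - 4) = (g - 1)*(g + 1)*(g + 4)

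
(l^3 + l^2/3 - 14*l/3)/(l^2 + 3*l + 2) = l*(3*l^2 + l - 14)/(3*(l^2 + 3*l + 2))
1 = 1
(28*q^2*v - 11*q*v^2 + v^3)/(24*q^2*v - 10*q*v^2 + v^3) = (7*q - v)/(6*q - v)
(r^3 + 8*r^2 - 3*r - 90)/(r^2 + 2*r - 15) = r + 6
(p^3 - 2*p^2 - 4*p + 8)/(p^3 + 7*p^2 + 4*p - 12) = (p^2 - 4*p + 4)/(p^2 + 5*p - 6)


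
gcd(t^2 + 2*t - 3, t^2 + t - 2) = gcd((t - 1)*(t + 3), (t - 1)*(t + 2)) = t - 1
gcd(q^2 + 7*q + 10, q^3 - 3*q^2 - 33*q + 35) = q + 5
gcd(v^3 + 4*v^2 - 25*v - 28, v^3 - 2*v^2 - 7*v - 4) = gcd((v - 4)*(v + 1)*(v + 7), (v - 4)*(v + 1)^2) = v^2 - 3*v - 4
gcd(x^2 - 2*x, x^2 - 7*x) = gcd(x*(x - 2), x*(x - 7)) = x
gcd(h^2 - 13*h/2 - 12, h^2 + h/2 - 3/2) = h + 3/2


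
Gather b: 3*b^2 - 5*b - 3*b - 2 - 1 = 3*b^2 - 8*b - 3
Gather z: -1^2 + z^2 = z^2 - 1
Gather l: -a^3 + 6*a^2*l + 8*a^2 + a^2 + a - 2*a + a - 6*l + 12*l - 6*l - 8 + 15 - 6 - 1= -a^3 + 6*a^2*l + 9*a^2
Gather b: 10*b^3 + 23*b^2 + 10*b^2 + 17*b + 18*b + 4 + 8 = 10*b^3 + 33*b^2 + 35*b + 12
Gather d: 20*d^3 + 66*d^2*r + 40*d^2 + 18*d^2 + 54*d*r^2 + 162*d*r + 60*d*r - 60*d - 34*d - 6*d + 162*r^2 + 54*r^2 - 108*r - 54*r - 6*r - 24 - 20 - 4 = 20*d^3 + d^2*(66*r + 58) + d*(54*r^2 + 222*r - 100) + 216*r^2 - 168*r - 48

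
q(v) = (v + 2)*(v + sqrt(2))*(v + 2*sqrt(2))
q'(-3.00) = 2.03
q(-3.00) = -0.27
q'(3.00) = 76.94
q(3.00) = 128.64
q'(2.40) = 59.73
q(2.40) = 87.75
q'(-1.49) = 0.54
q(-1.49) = -0.05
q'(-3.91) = 9.53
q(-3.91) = -5.16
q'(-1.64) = 0.08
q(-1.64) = -0.10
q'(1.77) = 43.98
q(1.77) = 55.20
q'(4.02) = 111.16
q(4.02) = 224.04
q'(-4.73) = 20.55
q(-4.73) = -17.21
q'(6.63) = 227.13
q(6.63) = 656.62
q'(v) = (v + 2)*(v + sqrt(2)) + (v + 2)*(v + 2*sqrt(2)) + (v + sqrt(2))*(v + 2*sqrt(2))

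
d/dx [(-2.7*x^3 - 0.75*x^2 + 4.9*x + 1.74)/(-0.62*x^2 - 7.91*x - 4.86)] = (1.674*x^4 + 42.714*x^3 + 48.3365*x^2 + 9.4476*x - 10.0506)/(0.3844*x^4 + 9.8084*x^3 + 68.5945*x^2 + 76.8852*x + 23.6196)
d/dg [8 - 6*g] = -6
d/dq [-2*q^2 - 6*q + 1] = -4*q - 6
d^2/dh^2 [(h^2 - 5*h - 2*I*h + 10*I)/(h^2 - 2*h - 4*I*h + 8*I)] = (h^3*(-6 + 4*I) + 12*I*h^2 + h*(144 + 120*I) + 96 - 272*I)/(h^6 + h^5*(-6 - 12*I) + h^4*(-36 + 72*I) + h^3*(280 - 80*I) + h^2*(-576 - 288*I) + h*(384 + 768*I) - 512*I)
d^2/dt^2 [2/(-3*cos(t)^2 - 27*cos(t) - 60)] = 2*(4*sin(t)^4 - 3*sin(t)^2 - 855*cos(t)/4 + 27*cos(3*t)/4 - 123)/(3*(cos(t) + 4)^3*(cos(t) + 5)^3)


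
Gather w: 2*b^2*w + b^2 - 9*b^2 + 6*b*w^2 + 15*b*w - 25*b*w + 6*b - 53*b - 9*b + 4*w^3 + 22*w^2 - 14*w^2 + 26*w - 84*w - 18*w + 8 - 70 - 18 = -8*b^2 - 56*b + 4*w^3 + w^2*(6*b + 8) + w*(2*b^2 - 10*b - 76) - 80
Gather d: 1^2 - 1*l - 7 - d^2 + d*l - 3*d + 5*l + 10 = -d^2 + d*(l - 3) + 4*l + 4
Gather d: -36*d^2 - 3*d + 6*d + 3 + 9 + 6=-36*d^2 + 3*d + 18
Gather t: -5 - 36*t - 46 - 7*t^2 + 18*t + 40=-7*t^2 - 18*t - 11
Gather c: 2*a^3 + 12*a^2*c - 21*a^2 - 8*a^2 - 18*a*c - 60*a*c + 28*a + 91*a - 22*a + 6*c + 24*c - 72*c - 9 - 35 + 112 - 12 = 2*a^3 - 29*a^2 + 97*a + c*(12*a^2 - 78*a - 42) + 56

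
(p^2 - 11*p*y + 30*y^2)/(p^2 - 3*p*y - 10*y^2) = (p - 6*y)/(p + 2*y)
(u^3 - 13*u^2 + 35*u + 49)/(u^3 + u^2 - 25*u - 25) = (u^2 - 14*u + 49)/(u^2 - 25)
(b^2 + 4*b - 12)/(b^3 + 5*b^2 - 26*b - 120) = (b - 2)/(b^2 - b - 20)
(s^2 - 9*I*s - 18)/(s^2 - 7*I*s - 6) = (s - 3*I)/(s - I)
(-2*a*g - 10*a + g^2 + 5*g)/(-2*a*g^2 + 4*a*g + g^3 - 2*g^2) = (g + 5)/(g*(g - 2))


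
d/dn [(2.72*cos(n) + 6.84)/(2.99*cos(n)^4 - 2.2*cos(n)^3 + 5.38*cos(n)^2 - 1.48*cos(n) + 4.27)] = (24.3984*cos(n)^4 + 69.8384*cos(n)^3 - 30.5104*cos(n)^2 + 73.5984*cos(n) - 21.7376)*sin(n)/(8.9401*cos(n)^8 - 13.156*cos(n)^7 + 37.0124*cos(n)^6 - 32.5224*cos(n)^5 + 60.991*cos(n)^4 - 34.7128*cos(n)^3 + 48.1356*cos(n)^2 - 12.6392*cos(n) + 18.2329)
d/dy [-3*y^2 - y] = -6*y - 1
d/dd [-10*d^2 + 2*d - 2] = 2 - 20*d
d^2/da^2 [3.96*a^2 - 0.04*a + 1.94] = 7.92000000000000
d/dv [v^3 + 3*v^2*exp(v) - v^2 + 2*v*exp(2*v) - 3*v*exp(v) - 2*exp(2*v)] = 3*v^2*exp(v) + 3*v^2 + 4*v*exp(2*v) + 3*v*exp(v) - 2*v - 2*exp(2*v) - 3*exp(v)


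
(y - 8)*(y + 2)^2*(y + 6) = y^4 + 2*y^3 - 52*y^2 - 200*y - 192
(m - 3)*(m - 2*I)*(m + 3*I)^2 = m^4 - 3*m^3 + 4*I*m^3 + 3*m^2 - 12*I*m^2 - 9*m + 18*I*m - 54*I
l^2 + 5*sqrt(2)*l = l*(l + 5*sqrt(2))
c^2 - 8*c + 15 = (c - 5)*(c - 3)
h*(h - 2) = h^2 - 2*h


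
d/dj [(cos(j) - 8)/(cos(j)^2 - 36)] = (cos(j)^2 - 16*cos(j) + 36)*sin(j)/(cos(j)^2 - 36)^2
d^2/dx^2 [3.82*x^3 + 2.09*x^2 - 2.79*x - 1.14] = 22.92*x + 4.18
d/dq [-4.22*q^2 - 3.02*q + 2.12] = -8.44*q - 3.02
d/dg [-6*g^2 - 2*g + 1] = -12*g - 2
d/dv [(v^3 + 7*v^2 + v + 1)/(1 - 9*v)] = 2*(-9*v^3 - 30*v^2 + 7*v + 5)/(81*v^2 - 18*v + 1)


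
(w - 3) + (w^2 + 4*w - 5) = w^2 + 5*w - 8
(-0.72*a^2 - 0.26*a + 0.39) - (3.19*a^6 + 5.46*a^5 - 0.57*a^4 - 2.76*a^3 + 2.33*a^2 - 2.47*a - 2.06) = -3.19*a^6 - 5.46*a^5 + 0.57*a^4 + 2.76*a^3 - 3.05*a^2 + 2.21*a + 2.45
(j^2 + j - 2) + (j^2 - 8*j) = 2*j^2 - 7*j - 2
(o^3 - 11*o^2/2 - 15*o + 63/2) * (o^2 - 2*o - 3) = o^5 - 15*o^4/2 - 7*o^3 + 78*o^2 - 18*o - 189/2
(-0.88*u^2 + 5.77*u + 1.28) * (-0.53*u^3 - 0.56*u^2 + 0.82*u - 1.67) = 0.4664*u^5 - 2.5653*u^4 - 4.6312*u^3 + 5.4842*u^2 - 8.5863*u - 2.1376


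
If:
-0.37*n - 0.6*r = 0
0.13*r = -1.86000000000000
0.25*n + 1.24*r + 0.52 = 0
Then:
No Solution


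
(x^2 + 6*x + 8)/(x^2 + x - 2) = (x + 4)/(x - 1)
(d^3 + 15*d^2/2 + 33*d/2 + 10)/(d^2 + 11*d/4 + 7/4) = 2*(2*d^2 + 13*d + 20)/(4*d + 7)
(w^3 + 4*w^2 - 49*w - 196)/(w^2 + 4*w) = w - 49/w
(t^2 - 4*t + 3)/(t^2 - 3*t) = (t - 1)/t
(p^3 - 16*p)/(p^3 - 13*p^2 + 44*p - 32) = p*(p + 4)/(p^2 - 9*p + 8)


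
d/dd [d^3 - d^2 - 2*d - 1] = 3*d^2 - 2*d - 2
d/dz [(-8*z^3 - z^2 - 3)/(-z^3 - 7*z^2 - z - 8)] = (55*z^4 + 16*z^3 + 184*z^2 - 26*z - 3)/(z^6 + 14*z^5 + 51*z^4 + 30*z^3 + 113*z^2 + 16*z + 64)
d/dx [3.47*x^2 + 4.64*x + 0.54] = 6.94*x + 4.64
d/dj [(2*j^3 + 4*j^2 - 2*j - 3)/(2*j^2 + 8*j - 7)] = 2*(2*j^4 + 16*j^3 - 3*j^2 - 22*j + 19)/(4*j^4 + 32*j^3 + 36*j^2 - 112*j + 49)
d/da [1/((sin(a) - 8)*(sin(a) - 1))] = (9 - 2*sin(a))*cos(a)/((sin(a) - 8)^2*(sin(a) - 1)^2)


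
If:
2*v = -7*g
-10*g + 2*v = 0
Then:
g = 0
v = 0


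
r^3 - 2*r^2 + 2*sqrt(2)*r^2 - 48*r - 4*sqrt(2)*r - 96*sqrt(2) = (r - 8)*(r + 6)*(r + 2*sqrt(2))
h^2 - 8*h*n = h*(h - 8*n)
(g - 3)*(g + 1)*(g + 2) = g^3 - 7*g - 6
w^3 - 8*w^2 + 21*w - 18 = (w - 3)^2*(w - 2)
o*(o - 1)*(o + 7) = o^3 + 6*o^2 - 7*o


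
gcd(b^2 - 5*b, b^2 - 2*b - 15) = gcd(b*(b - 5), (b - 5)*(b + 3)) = b - 5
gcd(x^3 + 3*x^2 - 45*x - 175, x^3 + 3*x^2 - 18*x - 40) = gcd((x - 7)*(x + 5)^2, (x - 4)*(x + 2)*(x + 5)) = x + 5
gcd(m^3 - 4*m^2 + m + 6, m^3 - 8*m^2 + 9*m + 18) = m^2 - 2*m - 3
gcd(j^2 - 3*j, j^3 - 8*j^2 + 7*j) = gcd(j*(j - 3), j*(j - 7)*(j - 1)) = j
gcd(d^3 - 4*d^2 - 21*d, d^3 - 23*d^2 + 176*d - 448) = d - 7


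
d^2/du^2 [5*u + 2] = 0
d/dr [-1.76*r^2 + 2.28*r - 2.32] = 2.28 - 3.52*r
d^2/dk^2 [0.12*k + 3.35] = 0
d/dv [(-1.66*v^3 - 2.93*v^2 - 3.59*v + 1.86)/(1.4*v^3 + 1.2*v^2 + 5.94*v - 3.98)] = (2.11*v^4 - 9.6688*v^3 - 1.0878*v^2 + 18.8588*v + 3.2398)/(1.96*v^6 + 3.36*v^5 + 18.072*v^4 + 3.112*v^3 + 25.7316*v^2 - 47.2824*v + 15.8404)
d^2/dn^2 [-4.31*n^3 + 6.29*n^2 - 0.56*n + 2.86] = 12.58 - 25.86*n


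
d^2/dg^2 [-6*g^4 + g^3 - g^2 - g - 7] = -72*g^2 + 6*g - 2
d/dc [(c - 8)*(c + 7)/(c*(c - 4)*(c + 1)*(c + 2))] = 2*(-c^5 + 2*c^4 + 111*c^3 - 93*c^2 - 560*c - 224)/(c^2*(c^6 - 2*c^5 - 19*c^4 + 4*c^3 + 116*c^2 + 160*c + 64))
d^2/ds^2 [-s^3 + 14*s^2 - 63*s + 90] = 28 - 6*s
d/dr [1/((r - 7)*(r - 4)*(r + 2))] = (-(r - 7)*(r - 4) - (r - 7)*(r + 2) - (r - 4)*(r + 2))/((r - 7)^2*(r - 4)^2*(r + 2)^2)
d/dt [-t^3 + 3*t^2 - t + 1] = -3*t^2 + 6*t - 1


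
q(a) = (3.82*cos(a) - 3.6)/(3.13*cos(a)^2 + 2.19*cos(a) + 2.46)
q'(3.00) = 0.21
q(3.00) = -2.20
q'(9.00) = 0.58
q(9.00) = -2.31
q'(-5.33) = -0.94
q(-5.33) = -0.29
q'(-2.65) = -0.64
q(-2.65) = -2.35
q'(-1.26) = 1.87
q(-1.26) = -0.71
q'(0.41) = -0.22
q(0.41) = -0.01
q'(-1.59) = 2.88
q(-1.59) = -1.52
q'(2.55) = 0.69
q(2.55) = -2.42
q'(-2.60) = -0.67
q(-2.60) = -2.39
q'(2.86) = 0.41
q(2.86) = -2.24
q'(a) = (6.26*sin(a)*cos(a) + 2.19*sin(a))*(3.82*cos(a) - 3.6)/(3.13*cos(a)^2 + 2.19*cos(a) + 2.46)^2 - 3.82*sin(a)/(3.13*cos(a)^2 + 2.19*cos(a) + 2.46) = (11.9566*cos(a)^2 - 22.536*cos(a) - 17.2812)*sin(a)/(9.7969*cos(a)^4 + 13.7094*cos(a)^3 + 20.1957*cos(a)^2 + 10.7748*cos(a) + 6.0516)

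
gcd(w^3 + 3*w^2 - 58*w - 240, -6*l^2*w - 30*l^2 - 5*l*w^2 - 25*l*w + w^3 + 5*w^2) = w + 5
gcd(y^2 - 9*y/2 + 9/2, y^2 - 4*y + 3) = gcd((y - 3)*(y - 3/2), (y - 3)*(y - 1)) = y - 3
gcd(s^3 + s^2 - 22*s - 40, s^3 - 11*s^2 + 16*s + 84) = s + 2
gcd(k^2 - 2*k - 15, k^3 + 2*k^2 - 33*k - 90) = k + 3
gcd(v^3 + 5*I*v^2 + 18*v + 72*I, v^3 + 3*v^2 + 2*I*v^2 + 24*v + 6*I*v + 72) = v^2 + 2*I*v + 24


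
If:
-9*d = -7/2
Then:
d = 7/18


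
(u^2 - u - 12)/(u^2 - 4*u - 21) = (u - 4)/(u - 7)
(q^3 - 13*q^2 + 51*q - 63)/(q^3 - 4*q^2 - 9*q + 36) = (q^2 - 10*q + 21)/(q^2 - q - 12)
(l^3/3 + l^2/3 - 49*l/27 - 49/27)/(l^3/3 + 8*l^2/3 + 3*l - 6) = (l^3 + l^2 - 49*l/9 - 49/9)/(l^3 + 8*l^2 + 9*l - 18)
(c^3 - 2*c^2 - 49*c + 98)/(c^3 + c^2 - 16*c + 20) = (c^2 - 49)/(c^2 + 3*c - 10)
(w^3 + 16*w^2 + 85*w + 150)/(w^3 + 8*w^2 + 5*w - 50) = (w + 6)/(w - 2)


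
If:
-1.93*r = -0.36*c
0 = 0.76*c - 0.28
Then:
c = 0.37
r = 0.07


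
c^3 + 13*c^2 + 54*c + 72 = (c + 3)*(c + 4)*(c + 6)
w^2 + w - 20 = (w - 4)*(w + 5)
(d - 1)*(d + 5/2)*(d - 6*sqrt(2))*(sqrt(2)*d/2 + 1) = sqrt(2)*d^4/2 - 5*d^3 + 3*sqrt(2)*d^3/4 - 29*sqrt(2)*d^2/4 - 15*d^2/2 - 9*sqrt(2)*d + 25*d/2 + 15*sqrt(2)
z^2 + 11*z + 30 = (z + 5)*(z + 6)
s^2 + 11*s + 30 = (s + 5)*(s + 6)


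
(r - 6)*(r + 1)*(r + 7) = r^3 + 2*r^2 - 41*r - 42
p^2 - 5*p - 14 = (p - 7)*(p + 2)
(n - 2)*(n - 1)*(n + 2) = n^3 - n^2 - 4*n + 4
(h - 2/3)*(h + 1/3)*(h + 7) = h^3 + 20*h^2/3 - 23*h/9 - 14/9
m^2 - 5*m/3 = m*(m - 5/3)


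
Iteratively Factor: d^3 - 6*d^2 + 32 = (d + 2)*(d^2 - 8*d + 16) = (d - 4)*(d + 2)*(d - 4)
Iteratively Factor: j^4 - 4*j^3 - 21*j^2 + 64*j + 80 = (j - 4)*(j^3 - 21*j - 20) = (j - 4)*(j + 4)*(j^2 - 4*j - 5) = (j - 4)*(j + 1)*(j + 4)*(j - 5)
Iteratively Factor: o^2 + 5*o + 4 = (o + 4)*(o + 1)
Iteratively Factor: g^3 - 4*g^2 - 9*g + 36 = (g - 4)*(g^2 - 9) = (g - 4)*(g + 3)*(g - 3)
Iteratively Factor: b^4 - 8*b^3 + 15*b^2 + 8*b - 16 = (b - 4)*(b^3 - 4*b^2 - b + 4) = (b - 4)*(b + 1)*(b^2 - 5*b + 4) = (b - 4)^2*(b + 1)*(b - 1)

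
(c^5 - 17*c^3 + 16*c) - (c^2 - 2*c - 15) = c^5 - 17*c^3 - c^2 + 18*c + 15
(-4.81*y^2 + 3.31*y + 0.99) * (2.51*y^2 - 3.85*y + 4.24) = -12.0731*y^4 + 26.8266*y^3 - 30.653*y^2 + 10.2229*y + 4.1976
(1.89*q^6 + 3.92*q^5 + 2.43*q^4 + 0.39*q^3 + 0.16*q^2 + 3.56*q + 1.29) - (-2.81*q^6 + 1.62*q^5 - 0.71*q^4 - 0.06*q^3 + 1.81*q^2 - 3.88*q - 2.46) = 4.7*q^6 + 2.3*q^5 + 3.14*q^4 + 0.45*q^3 - 1.65*q^2 + 7.44*q + 3.75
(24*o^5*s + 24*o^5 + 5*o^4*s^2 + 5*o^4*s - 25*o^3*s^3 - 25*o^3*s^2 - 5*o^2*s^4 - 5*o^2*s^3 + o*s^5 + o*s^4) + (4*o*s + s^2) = 24*o^5*s + 24*o^5 + 5*o^4*s^2 + 5*o^4*s - 25*o^3*s^3 - 25*o^3*s^2 - 5*o^2*s^4 - 5*o^2*s^3 + o*s^5 + o*s^4 + 4*o*s + s^2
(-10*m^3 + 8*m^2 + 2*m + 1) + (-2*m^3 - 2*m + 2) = -12*m^3 + 8*m^2 + 3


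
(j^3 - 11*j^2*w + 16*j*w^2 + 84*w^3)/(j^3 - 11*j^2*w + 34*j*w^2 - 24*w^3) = (j^2 - 5*j*w - 14*w^2)/(j^2 - 5*j*w + 4*w^2)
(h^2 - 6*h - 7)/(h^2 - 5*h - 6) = (h - 7)/(h - 6)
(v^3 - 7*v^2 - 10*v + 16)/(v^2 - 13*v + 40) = (v^2 + v - 2)/(v - 5)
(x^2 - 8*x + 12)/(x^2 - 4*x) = (x^2 - 8*x + 12)/(x*(x - 4))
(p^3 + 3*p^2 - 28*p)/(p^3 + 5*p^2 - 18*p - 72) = p*(p + 7)/(p^2 + 9*p + 18)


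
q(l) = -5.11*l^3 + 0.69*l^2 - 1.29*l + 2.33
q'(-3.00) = -143.40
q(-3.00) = 150.38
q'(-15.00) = -3471.24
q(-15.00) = 17423.18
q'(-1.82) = -54.58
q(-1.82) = 37.77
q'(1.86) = -51.76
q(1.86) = -30.56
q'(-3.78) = -225.55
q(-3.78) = 293.06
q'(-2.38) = -91.41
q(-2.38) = 78.20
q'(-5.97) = -555.90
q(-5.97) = 1121.91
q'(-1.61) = -43.25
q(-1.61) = 27.52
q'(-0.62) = -8.04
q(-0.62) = 4.61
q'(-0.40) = -4.29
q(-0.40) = 3.28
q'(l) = -15.33*l^2 + 1.38*l - 1.29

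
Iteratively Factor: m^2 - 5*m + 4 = (m - 4)*(m - 1)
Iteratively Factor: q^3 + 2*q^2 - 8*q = (q + 4)*(q^2 - 2*q) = q*(q + 4)*(q - 2)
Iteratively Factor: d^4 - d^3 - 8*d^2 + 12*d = (d - 2)*(d^3 + d^2 - 6*d) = (d - 2)*(d + 3)*(d^2 - 2*d) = d*(d - 2)*(d + 3)*(d - 2)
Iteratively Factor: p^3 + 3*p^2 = (p)*(p^2 + 3*p) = p^2*(p + 3)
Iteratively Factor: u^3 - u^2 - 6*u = (u)*(u^2 - u - 6) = u*(u - 3)*(u + 2)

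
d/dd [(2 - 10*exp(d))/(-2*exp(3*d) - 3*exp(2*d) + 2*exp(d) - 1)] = (-40*exp(3*d) - 18*exp(2*d) + 12*exp(d) + 6)*exp(d)/(4*exp(6*d) + 12*exp(5*d) + exp(4*d) - 8*exp(3*d) + 10*exp(2*d) - 4*exp(d) + 1)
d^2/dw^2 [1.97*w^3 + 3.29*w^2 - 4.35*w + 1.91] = 11.82*w + 6.58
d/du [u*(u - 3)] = 2*u - 3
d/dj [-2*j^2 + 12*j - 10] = 12 - 4*j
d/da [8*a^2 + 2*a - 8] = 16*a + 2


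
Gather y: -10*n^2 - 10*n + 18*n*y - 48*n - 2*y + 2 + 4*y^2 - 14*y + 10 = -10*n^2 - 58*n + 4*y^2 + y*(18*n - 16) + 12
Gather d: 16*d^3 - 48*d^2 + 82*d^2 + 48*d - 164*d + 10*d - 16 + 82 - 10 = 16*d^3 + 34*d^2 - 106*d + 56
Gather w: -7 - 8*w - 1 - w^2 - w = -w^2 - 9*w - 8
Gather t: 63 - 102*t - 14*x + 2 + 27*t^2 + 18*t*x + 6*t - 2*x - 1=27*t^2 + t*(18*x - 96) - 16*x + 64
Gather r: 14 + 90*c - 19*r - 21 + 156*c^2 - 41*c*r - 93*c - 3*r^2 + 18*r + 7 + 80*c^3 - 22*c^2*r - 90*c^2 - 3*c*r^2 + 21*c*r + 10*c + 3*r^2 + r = 80*c^3 + 66*c^2 - 3*c*r^2 + 7*c + r*(-22*c^2 - 20*c)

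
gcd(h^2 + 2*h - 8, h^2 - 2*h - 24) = h + 4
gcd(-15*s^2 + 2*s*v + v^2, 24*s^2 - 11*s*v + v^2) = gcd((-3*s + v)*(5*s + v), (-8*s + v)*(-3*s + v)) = 3*s - v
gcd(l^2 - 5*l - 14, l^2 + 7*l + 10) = l + 2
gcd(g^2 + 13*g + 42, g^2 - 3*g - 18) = 1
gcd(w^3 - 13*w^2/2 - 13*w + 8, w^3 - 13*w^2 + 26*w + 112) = w^2 - 6*w - 16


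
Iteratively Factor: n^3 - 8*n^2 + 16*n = (n)*(n^2 - 8*n + 16) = n*(n - 4)*(n - 4)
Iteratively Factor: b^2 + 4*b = (b)*(b + 4)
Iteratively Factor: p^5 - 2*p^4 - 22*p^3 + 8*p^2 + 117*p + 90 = (p - 3)*(p^4 + p^3 - 19*p^2 - 49*p - 30) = (p - 3)*(p + 1)*(p^3 - 19*p - 30) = (p - 3)*(p + 1)*(p + 3)*(p^2 - 3*p - 10) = (p - 3)*(p + 1)*(p + 2)*(p + 3)*(p - 5)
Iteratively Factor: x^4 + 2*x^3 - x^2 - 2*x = (x)*(x^3 + 2*x^2 - x - 2) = x*(x - 1)*(x^2 + 3*x + 2) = x*(x - 1)*(x + 1)*(x + 2)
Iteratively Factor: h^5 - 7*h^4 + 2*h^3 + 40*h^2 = (h + 2)*(h^4 - 9*h^3 + 20*h^2) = h*(h + 2)*(h^3 - 9*h^2 + 20*h) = h*(h - 4)*(h + 2)*(h^2 - 5*h) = h*(h - 5)*(h - 4)*(h + 2)*(h)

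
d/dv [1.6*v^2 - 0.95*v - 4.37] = 3.2*v - 0.95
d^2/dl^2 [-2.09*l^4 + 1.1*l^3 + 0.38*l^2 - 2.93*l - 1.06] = -25.08*l^2 + 6.6*l + 0.76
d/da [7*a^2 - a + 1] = 14*a - 1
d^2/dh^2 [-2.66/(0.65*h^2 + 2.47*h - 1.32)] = (2.2477*h^2 + 8.54126*h - 2.66*(1.3*h + 2.47)*(2.6*h + 4.94) - 4.56456)/(0.65*h^2 + 2.47*h - 1.32)^3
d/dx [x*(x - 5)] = 2*x - 5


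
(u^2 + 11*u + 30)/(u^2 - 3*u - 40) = (u + 6)/(u - 8)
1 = 1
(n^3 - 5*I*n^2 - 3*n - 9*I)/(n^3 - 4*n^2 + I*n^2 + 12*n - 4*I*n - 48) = (n^2 - 2*I*n + 3)/(n^2 + 4*n*(-1 + I) - 16*I)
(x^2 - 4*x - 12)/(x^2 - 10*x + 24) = (x + 2)/(x - 4)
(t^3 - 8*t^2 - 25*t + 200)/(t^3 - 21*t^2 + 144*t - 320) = (t + 5)/(t - 8)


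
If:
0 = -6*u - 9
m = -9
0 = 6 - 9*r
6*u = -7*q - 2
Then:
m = -9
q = 1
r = 2/3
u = -3/2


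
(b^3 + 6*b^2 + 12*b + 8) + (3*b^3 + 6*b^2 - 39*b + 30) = 4*b^3 + 12*b^2 - 27*b + 38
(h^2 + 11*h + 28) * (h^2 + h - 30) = h^4 + 12*h^3 + 9*h^2 - 302*h - 840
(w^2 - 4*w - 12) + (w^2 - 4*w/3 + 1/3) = 2*w^2 - 16*w/3 - 35/3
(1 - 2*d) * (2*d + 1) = 1 - 4*d^2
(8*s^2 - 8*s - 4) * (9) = 72*s^2 - 72*s - 36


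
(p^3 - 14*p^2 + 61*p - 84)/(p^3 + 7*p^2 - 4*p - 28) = (p^3 - 14*p^2 + 61*p - 84)/(p^3 + 7*p^2 - 4*p - 28)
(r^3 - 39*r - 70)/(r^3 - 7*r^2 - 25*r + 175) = (r + 2)/(r - 5)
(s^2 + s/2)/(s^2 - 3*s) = (s + 1/2)/(s - 3)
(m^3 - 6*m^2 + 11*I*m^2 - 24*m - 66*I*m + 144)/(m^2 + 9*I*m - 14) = (m^3 + m^2*(-6 + 11*I) + m*(-24 - 66*I) + 144)/(m^2 + 9*I*m - 14)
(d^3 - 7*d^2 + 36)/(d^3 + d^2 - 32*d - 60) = (d - 3)/(d + 5)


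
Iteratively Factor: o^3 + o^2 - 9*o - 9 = (o + 3)*(o^2 - 2*o - 3) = (o + 1)*(o + 3)*(o - 3)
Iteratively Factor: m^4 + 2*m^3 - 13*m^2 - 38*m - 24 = (m - 4)*(m^3 + 6*m^2 + 11*m + 6) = (m - 4)*(m + 2)*(m^2 + 4*m + 3) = (m - 4)*(m + 1)*(m + 2)*(m + 3)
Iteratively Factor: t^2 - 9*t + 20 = (t - 4)*(t - 5)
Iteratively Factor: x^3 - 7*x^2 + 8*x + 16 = (x - 4)*(x^2 - 3*x - 4) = (x - 4)*(x + 1)*(x - 4)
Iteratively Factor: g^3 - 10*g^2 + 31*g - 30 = (g - 3)*(g^2 - 7*g + 10) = (g - 3)*(g - 2)*(g - 5)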